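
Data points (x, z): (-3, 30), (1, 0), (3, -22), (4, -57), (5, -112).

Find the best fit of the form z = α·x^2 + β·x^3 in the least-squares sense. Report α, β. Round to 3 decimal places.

Normal-equation sums: Σx^2·x^2 = 1044, Σx^2·x^3 = 4150, Σx^3·x^3 = 21180.
Moment sums: Σx^2·z = -3640, Σx^3·z = -19052.
MᵀM·[α, β]ᵀ = Mᵀz becomes [[1044, 4150]; [4150, 21180]]·[α, β]ᵀ = [-3640, -19052]ᵀ.
Determinant 1044·21180 − 4150² = 4889420.
α = ((-3640)·21180 − 4150·(-19052))/4889420 = 98530/244471; β = (1044·(-19052) − 4150·(-3640))/4889420 = -1196072/1222355.

α = 0.403, β = -0.978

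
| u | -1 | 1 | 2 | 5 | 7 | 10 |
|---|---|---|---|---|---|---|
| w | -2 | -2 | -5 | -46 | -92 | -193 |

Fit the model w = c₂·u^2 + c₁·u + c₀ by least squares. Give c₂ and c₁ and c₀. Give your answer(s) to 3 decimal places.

c₂ = -2.019, c₁ = 0.862, c₀ = 0.457

With design matrix X, XᵀX = [[13044, 1476, 180]; [1476, 180, 24]; [180, 24, 6]] and Xᵀw = [-24982, -2814, -340]ᵀ.
Solving the 3×3 system (Gaussian elimination) gives c₂ = -212/105, c₁ = 181/210, c₀ = 16/35.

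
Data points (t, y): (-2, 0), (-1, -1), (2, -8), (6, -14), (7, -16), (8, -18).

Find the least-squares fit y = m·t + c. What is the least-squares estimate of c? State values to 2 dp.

c = -3.48

Sums needed: Σt·t = 158, Σt = 20, Σ1 = 6.
Moment sums: Σt·y = -355, Σy = -57.
So MᵀM·[m, c]ᵀ = Mᵀy: [[158, 20]; [20, 6]]·[m, c]ᵀ = [-355, -57]ᵀ.
Determinant 158·6 − 20² = 548.
m = ((-355)·6 − 20·(-57))/548 = -495/274; c = (158·(-57) − 20·(-355))/548 = -953/274.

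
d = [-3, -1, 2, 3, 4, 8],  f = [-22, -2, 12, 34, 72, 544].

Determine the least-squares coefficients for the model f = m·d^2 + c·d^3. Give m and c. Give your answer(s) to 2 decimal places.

m = 0.59, c = 0.99

Setting ∂/∂m … = 0 gives: 4531·m + 33823·c = 36122;  33823·m + 267763·c = 284746.
Δ = 4531·267763 − 33823² = 69238824.
m = (36122·267763 − 33823·284746)/69238824 = 5146391/8654853; c = (4531·284746 − 33823·36122)/69238824 = 8553715/8654853.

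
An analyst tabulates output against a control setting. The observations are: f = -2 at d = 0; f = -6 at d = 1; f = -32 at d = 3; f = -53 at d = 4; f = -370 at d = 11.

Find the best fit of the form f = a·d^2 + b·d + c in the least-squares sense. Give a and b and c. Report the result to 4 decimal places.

a = -2.9481, b = -1.0194, c = -2.0518

Forming AᵀA = [[14979, 1423, 147]; [1423, 147, 19]; [147, 19, 5]] and Aᵀf = [-45912, -4384, -463]ᵀ gives AᵀA·[a, b, c]ᵀ = Aᵀf.
Row-reducing yields a = -184151/62464, b = -63675/62464, c = -64081/31232.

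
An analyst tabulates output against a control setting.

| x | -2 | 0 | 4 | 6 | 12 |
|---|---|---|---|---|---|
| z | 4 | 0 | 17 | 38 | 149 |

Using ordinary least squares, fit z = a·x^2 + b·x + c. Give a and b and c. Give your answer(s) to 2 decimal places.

a = 1.02, b = 0.16, c = 0.13

Setting ∂/∂a … = 0 gives: 22304·a + 2000·b + 200·c = 23112;  2000·a + 200·b + 20·c = 2076;  200·a + 20·b + 5·c = 208.
Inverting the 3×3 Gram matrix, [a, b, c]ᵀ = [49/48, 19/120, 2/15]ᵀ.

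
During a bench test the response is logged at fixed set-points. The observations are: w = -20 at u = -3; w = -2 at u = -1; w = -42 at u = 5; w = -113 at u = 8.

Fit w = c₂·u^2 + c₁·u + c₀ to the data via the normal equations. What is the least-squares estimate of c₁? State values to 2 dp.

c₁ = 1.08

Entries of MᵀM: Σu^2·u^2 = 4803, Σu^2·u = 609, Σu^2 = 99, Σu·u = 99, Σu = 9, Σ1 = 4.
And Σu^2·w = -8464, Σu·w = -1052, Σw = -177.
So MᵀM·[c₂, c₁, c₀]ᵀ = Mᵀw: [[4803, 609, 99]; [609, 99, 9]; [99, 9, 4]]·[c₂, c₁, c₀]ᵀ = [-8464, -1052, -177]ᵀ.
Inverting the 3×3 Gram matrix, [c₂, c₁, c₀]ᵀ = [-4603/2406, 2603/2406, 267/401]ᵀ.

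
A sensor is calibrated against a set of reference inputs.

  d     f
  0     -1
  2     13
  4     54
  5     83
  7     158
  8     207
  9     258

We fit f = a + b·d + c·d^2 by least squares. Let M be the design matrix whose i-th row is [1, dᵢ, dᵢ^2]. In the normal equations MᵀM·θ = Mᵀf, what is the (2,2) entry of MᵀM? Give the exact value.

239

Row 2 ↔ basis d, column 2 ↔ basis d, so (MᵀM)_{2,2} = Σᵢ (d)·(d) = (0)·(0) + (2)·(2) + (4)·(4) + (5)·(5) + (7)·(7) + (8)·(8) + (9)·(9) = 239.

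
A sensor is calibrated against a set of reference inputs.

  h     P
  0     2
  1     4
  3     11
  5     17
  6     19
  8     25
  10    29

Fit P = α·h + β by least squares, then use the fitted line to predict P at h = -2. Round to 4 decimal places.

The normal system XᵀX·[α, β]ᵀ = XᵀP is [[235, 33]; [33, 7]]·[α, β]ᵀ = [726, 107]ᵀ.
det = 235·7 − 33² = 556.
α = (726·7 − 33·107)/556 = 1551/556; β = (235·107 − 33·726)/556 = 1187/556.
At h = -2: P̂ = (1551/556)·(-2) + (1187/556)·(1) = -1915/556.

P̂ = -3.4442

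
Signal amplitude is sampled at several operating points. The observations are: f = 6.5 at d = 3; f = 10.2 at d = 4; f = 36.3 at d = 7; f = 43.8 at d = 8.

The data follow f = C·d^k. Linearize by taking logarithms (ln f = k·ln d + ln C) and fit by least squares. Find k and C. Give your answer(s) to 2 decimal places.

k = 2.02, C = 0.67

Taking logs, ln f = k·ln d + ln C, so regress ln f on ln d.
XᵀX = [[11.2394, 6.5103]; [6.5103, 4]], rhs = [20.1248, 11.5656]ᵀ  (here Σln d = 6.5103, Σ(ln d)² = 11.2394, Σln f = 11.5656, Σln d·ln f = 20.1248).
Slope k = (n·Σln d·ln f − Σln d·Σln f)/(n·Σ(ln d)² − (Σln d)²) = (4·20.1248 − 6.5103·11.5656)/2.5742 = 2.02156; ln C = (Σln f − k·Σln d)/n = -0.39881, so C = exp(-0.39881) = 0.67112.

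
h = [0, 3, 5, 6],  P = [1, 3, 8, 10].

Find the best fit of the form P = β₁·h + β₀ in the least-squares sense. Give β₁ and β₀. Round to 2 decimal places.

β₁ = 1.52, β₀ = 0.17

The normal equations are: 70·β₁ + 14·β₀ = 109;  14·β₁ + 4·β₀ = 22.
Eliminating β₀: 4·(row 1) − 14·(row 2) gives 84·β₁ = 4·109 − 14·22 = 128, so β₁ = 32/21.
Then β₀ = (22 − 14·(32/21))/4 = 1/6.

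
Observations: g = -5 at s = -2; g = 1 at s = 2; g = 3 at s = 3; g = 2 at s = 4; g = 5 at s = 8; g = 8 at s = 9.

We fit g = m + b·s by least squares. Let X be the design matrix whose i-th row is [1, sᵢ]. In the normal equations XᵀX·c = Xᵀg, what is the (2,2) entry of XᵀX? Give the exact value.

Row 2 ↔ basis s, column 2 ↔ basis s, so (XᵀX)_{2,2} = Σᵢ (s)·(s) = (-2)·(-2) + (2)·(2) + (3)·(3) + (4)·(4) + (8)·(8) + (9)·(9) = 178.

178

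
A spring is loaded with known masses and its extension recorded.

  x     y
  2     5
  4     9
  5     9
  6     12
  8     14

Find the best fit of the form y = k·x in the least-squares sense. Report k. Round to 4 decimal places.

The normal system MᵀM·[k]ᵀ = Mᵀy is [[145]]·[k]ᵀ = [275]ᵀ.
k = 275/145 = 1.89655.

k = 1.8966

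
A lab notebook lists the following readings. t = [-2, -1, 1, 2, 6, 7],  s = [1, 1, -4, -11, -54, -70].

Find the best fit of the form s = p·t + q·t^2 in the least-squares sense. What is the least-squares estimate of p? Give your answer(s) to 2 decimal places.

p = -2.79

Setting ∂/∂p … = 0 gives: 95·p + 559·q = -843;  559·p + 3731·q = -5417.
(Σt·t = 95, Σt·t^2 = 559, Σt^2·t^2 = 3731, Σt·s = -843, Σt^2·s = -5417.)
Eliminating q: 3731·(row 1) − 559·(row 2) gives 41964·p = 3731·(-843) − 559·(-5417) = -117130, so p = -4505/1614.
Then q = ((-5417) − 559·(-4505/1614))/3731 = -21689/20982.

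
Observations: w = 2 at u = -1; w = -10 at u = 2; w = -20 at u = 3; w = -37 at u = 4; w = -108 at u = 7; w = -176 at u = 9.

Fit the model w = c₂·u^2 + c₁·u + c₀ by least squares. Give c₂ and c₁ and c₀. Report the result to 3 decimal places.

c₂ = -2.013, c₁ = -1.673, c₀ = 2.208

With design matrix A, AᵀA = [[9316, 1170, 160]; [1170, 160, 24]; [160, 24, 6]] and Aᵀw = [-20358, -2570, -349]ᵀ.
Inverting the 3×3 Gram matrix, [c₂, c₁, c₀]ᵀ = [-63799/31693, -53033/31693, 139925/63386]ᵀ.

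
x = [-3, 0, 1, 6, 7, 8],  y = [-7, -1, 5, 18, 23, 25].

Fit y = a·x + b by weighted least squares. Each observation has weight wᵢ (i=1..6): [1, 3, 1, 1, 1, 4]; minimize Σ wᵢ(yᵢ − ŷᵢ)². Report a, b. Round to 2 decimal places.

With design matrix A, AᵀWA = [[351, 43]; [43, 11]] and AᵀWy = [1095, 136]ᵀ.
Eliminating b: 11·(row 1) − 43·(row 2) gives 2012·a = 11·1095 − 43·136 = 6197, so a = 6197/2012.
Then b = (136 − 43·(6197/2012))/11 = 651/2012.

a = 3.08, b = 0.32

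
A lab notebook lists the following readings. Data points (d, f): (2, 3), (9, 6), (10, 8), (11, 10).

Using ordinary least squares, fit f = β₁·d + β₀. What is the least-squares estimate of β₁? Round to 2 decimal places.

β₁ = 0.68

XᵀX·[β₁, β₀]ᵀ = Xᵀf reads: 306·β₁ + 32·β₀ = 250;  32·β₁ + 4·β₀ = 27.
Eliminating β₀: 4·(row 1) − 32·(row 2) gives 200·β₁ = 4·250 − 32·27 = 136, so β₁ = 17/25.
Then β₀ = (27 − 32·(17/25))/4 = 131/100.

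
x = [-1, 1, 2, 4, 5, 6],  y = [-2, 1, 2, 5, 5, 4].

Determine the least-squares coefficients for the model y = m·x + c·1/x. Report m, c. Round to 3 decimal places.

With design matrix M, MᵀM = [[83, 6]; [6, 8569/3600]] and Mᵀy = [76, 83/12]ᵀ.
Eliminating c: (8569/3600)·(row 1) − 6·(row 2) gives (581627/3600)·m = (8569/3600)·76 − 6·(83/12) = 125461/900, so m = 501844/581627.
Then c = ((83/12) − 6·(501844/581627))/(8569/3600) = 425100/581627.

m = 0.863, c = 0.731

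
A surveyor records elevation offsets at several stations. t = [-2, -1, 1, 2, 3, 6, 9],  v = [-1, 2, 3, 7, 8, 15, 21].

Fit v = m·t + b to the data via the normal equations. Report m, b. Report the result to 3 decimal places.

With design matrix X, XᵀX = [[136, 18]; [18, 7]] and Xᵀv = [320, 55]ᵀ.
Δ = 136·7 − 18² = 628.
m = (320·7 − 18·55)/628 = 625/314; b = (136·55 − 18·320)/628 = 430/157.

m = 1.990, b = 2.739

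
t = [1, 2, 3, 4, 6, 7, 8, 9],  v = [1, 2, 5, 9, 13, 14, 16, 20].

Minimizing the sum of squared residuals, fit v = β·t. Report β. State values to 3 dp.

β = 2.077

From the data, Σt·t = 260.
And Σt·v = 540.
XᵀX·[β]ᵀ = Xᵀv becomes [[260]]·[β]ᵀ = [540]ᵀ.
Hence β = 540 / 260 ≈ 2.07692.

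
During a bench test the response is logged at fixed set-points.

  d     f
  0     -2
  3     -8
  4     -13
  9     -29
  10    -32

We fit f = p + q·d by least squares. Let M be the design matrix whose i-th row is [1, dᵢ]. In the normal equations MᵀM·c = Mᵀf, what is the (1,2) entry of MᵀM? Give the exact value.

Row 1 ↔ basis 1, column 2 ↔ basis d, so (MᵀM)_{1,2} = Σᵢ d = (1)·(0) + (1)·(3) + (1)·(4) + (1)·(9) + (1)·(10) = 26.

26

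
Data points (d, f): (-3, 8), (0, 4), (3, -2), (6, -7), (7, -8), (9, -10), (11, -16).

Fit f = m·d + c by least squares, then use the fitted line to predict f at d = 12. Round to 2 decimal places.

Compute the Gram sums: Σd·d = 305, Σd = 33, Σ1 = 7.
For Mᵀf: Σd·f = -394, Σf = -31.
Determinant 305·7 − 33² = 1046.
m = ((-394)·7 − 33·(-31))/1046 = -1735/1046; c = (305·(-31) − 33·(-394))/1046 = 3547/1046.
At d = 12: f̂ = (-1735/1046)·(12) + (3547/1046)·(1) = -17273/1046.

f̂ = -16.51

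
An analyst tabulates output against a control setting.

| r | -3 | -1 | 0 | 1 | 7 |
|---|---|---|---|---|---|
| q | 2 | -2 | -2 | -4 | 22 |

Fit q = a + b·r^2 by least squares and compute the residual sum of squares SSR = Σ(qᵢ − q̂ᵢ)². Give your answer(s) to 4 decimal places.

SSR = 3.6549

Entries of MᵀM: Σ1 = 5, Σr^2 = 60, Σr^2·r^2 = 2484.
And Σq = 16, Σr^2·q = 1090.
Eliminating b: 2484·(row 1) − 60·(row 2) gives 8820·a = 2484·16 − 60·1090 = -25656, so a = -2138/735.
Then b = (1090 − 60·(-2138/735))/2484 = 449/882.
Residuals: 481/1470, 1763/4410, 668/735, -7057/4410, -157/4410; SSR = 8059/2205.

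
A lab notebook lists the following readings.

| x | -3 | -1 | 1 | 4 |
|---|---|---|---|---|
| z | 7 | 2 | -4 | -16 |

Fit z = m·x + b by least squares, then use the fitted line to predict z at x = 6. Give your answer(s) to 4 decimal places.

Forming MᵀM = [[27, 1]; [1, 4]] and Mᵀz = [-91, -11]ᵀ gives MᵀM·[m, b]ᵀ = Mᵀz.
Determinant 27·4 − 1² = 107.
m = ((-91)·4 − 1·(-11))/107 = -353/107; b = (27·(-11) − 1·(-91))/107 = -206/107.
At x = 6: ẑ = (-353/107)·(6) + (-206/107)·(1) = -2324/107.

ẑ = -21.7196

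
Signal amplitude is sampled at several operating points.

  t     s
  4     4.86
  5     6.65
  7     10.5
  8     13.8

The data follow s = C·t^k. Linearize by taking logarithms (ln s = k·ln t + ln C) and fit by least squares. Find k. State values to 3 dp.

Taking logs, ln s = k·ln t + ln C, so regress ln s on ln t.
Σln t = 7.0211, Σ(ln t)² = 12.6227, Σln s = 8.4517, Σln t·ln s = 15.2745.
Normal system: [[12.6227, 7.0211]; [7.0211, 4]]·[k, ln C]ᵀ = [15.2745, 8.4517]ᵀ.
Δ = 12.6227·4 − (7.0211)² = 1.1954; k = (15.2745·4 − 7.0211·8.4517)/1.1954 = 1.47048, ln C = (12.6227·8.4517 − 7.0211·15.2745)/1.1954 = -0.46817.

k = 1.470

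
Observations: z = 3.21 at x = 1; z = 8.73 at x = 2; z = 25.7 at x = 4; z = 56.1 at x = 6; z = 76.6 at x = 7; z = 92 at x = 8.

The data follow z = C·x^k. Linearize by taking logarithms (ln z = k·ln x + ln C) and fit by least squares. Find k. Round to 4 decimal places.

k = 1.6342

With ln zᵢ as the transformed response and ln xᵢ as the regressor:
Σln x = 7.8966, Σ(ln x)² = 13.7233, Σln z = 19.4670, Σln x·ln z = 31.0635.
Normal system: [[13.7233, 7.8966]; [7.8966, 6]]·[k, ln C]ᵀ = [31.0635, 19.4670]ᵀ.
Δ = 13.7233·6 − (7.8966)² = 19.9843; k = (31.0635·6 − 7.8966·19.4670)/19.9843 = 1.63419, ln C = (13.7233·19.4670 − 7.8966·31.0635)/19.9843 = 1.09377.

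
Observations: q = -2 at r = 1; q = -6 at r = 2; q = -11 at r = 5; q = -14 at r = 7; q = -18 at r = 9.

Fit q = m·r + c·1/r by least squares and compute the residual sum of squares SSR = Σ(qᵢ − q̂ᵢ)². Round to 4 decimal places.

Compute the Gram sums: Σr·r = 160, Σr·1/r = 5, Σ1/r·1/r = 525001/396900.
Right-hand side: Σr·q = -329, Σ1/r·q = -56/5.
So XᵀX·[m, c]ᵀ = Xᵀq: [[160, 5]; [5, 525001/396900]]·[m, c]ᵀ = [-329, -56/5]ᵀ.
Eliminating c: (525001/396900)·(row 1) − 5·(row 2) gives (3703883/19845)·m = (525001/396900)·(-329) − 5·(-56/5) = -21499847/56700, so m = -150498929/74077660.
Then c = ((-56/5) − 5·(-150498929/74077660))/(525001/396900) = -2917215/3703883.
Residuals: 60687909/74077660, -28573988/18519415, -10138151/14815532, 24740163/74077660, 27575181/74077660; SSR = 279282659/74077660.

SSR = 3.7701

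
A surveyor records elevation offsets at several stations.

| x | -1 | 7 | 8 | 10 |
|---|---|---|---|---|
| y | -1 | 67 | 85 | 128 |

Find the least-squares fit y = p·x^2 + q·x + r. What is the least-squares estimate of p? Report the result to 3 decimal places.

p = 1.078

Sums needed: Σx^2·x^2 = 16498, Σx^2·x = 1854, Σx^2 = 214, Σx·x = 214, Σx = 24, Σ1 = 4.
Moment sums: Σx^2·y = 21522, Σx·y = 2430, Σy = 279.
Row-reducing yields p = 2051/1902, q = 6401/3170, r = -269/4755.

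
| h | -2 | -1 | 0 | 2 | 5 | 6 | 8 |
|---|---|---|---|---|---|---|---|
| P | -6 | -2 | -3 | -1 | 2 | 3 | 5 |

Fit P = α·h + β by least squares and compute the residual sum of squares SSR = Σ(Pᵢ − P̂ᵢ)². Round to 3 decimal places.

The normal system XᵀX·[α, β]ᵀ = XᵀP is [[134, 18]; [18, 7]]·[α, β]ᵀ = [80, -2]ᵀ.
Δ = 134·7 − 18² = 614.
α = (80·7 − 18·(-2))/614 = 298/307; β = (134·(-2) − 18·80)/614 = -854/307.
Residuals: -392/307, 538/307, -67/307, -49/307, -22/307, -13/307, 5/307; SSR = 1468/307.

SSR = 4.782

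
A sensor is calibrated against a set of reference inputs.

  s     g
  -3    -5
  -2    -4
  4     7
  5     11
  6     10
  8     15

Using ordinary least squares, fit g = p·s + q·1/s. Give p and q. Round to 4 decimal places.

p = 1.8549, q = 0.0566

Normal-equation sums: Σs·s = 154, Σs·1/s = 6, Σ1/s·1/s = 7301/14400.
Moment sums: Σs·g = 286, Σ1/s·g = 1339/120.
Normal equations: [[154, 6]; [6, 7301/14400]]·[p, q]ᵀ = [286, 1339/120]ᵀ.
Determinant 154·(7301/14400) − 6² = 302977/7200.
p = (286·(7301/14400) − 6·(1339/120))/(302977/7200) = 562003/302977; q = (154·(1339/120) − 6·286)/(302977/7200) = 17160/302977.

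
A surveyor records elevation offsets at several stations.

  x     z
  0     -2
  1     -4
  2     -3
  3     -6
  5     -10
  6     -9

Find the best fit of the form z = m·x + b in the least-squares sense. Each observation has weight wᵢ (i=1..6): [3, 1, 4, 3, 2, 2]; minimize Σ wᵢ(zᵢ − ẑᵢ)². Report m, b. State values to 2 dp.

m = -1.38, b = -1.51

Setting ∂/∂m … = 0 gives: 166·m + 40·b = -290;  40·m + 15·b = -78.
(Σwᵢ·x·x = 166, Σwᵢ·x = 40, Σwᵢ·1 = 15, Σwᵢ·x·z = -290, Σwᵢ·z = -78.)
Eliminating b: 15·(row 1) − 40·(row 2) gives 890·m = 15·(-290) − 40·(-78) = -1230, so m = -123/89.
Then b = ((-78) − 40·(-123/89))/15 = -674/445.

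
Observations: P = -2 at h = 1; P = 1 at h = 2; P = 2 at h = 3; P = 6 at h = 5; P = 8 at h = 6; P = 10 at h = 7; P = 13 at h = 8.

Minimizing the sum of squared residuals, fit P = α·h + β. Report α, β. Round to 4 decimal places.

α = 2.0205, β = -3.8082

From the data, Σh·h = 188, Σh = 32, Σ1 = 7.
Right-hand side: Σh·P = 258, ΣP = 38.
Normal equations: [[188, 32]; [32, 7]]·[α, β]ᵀ = [258, 38]ᵀ.
Eliminating β: 7·(row 1) − 32·(row 2) gives 292·α = 7·258 − 32·38 = 590, so α = 295/146.
Then β = (38 − 32·(295/146))/7 = -278/73.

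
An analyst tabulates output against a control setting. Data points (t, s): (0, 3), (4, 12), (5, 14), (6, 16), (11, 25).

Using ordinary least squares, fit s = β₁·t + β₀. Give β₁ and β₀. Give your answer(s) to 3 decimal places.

Sums needed: Σt·t = 198, Σt = 26, Σ1 = 5.
And Σt·s = 489, Σs = 70.
Δ = 198·5 − 26² = 314.
β₁ = (489·5 − 26·70)/314 = 625/314; β₀ = (198·70 − 26·489)/314 = 573/157.

β₁ = 1.990, β₀ = 3.650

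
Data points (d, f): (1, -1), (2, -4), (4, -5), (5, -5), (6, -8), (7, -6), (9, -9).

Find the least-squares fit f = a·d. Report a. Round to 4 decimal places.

Sums needed: Σd·d = 212.
Moment sums: Σd·f = -225.
So XᵀX·[a]ᵀ = Xᵀf: [[212]]·[a]ᵀ = [-225]ᵀ.
Hence a = -225 / 212 ≈ -1.06132.

a = -1.0613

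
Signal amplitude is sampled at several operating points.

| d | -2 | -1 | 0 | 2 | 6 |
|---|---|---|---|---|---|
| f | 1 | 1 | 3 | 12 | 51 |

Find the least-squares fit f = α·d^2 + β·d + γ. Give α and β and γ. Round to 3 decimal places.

Setting ∂/∂α … = 0 gives: 1329·α + 215·β + 45·γ = 1889;  215·α + 45·β + 5·γ = 327;  45·α + 5·β + 5·γ = 68.
Row-reducing yields α = 705/806, β = 11113/4030, γ = 1197/403.

α = 0.875, β = 2.758, γ = 2.970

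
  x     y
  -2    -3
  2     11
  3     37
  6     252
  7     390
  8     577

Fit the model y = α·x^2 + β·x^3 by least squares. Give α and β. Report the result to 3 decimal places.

α = 0.979, β = 1.002

Compute the Gram sums: Σx^2·x^2 = 7906, Σx^2·x^3 = 57594, Σx^3·x^3 = 427306.
And Σx^2·y = 65475, Σx^3·y = 484737.
Normal equations: [[7906, 57594]; [57594, 427306]]·[α, β]ᵀ = [65475, 484737]ᵀ.
Eliminating β: 427306·(row 1) − 57594·(row 2) gives 61212400·α = 427306·65475 − 57594·484737 = 59917572, so α = 14979393/15303100.
Then β = (484737 − 57594·(14979393/15303100))/427306 = 15340893/15303100.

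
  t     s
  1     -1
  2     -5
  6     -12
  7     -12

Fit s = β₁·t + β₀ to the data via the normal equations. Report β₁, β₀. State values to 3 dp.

Forming XᵀX = [[90, 16]; [16, 4]] and Xᵀs = [-167, -30]ᵀ gives XᵀX·[β₁, β₀]ᵀ = Xᵀs.
Δ = 90·4 − 16² = 104.
β₁ = ((-167)·4 − 16·(-30))/104 = -47/26; β₀ = (90·(-30) − 16·(-167))/104 = -7/26.

β₁ = -1.808, β₀ = -0.269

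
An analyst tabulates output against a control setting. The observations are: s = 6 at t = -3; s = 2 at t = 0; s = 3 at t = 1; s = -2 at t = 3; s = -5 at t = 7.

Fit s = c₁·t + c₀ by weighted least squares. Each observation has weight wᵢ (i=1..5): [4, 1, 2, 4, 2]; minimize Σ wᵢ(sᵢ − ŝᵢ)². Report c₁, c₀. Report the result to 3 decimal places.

c₁ = -1.164, c₀ = 2.509

Setting ∂/∂c₁ … = 0 gives: 172·c₁ + 16·c₀ = -160;  16·c₁ + 13·c₀ = 14.
Eliminating c₀: 13·(row 1) − 16·(row 2) gives 1980·c₁ = 13·(-160) − 16·14 = -2304, so c₁ = -64/55.
Then c₀ = (14 − 16·(-64/55))/13 = 138/55.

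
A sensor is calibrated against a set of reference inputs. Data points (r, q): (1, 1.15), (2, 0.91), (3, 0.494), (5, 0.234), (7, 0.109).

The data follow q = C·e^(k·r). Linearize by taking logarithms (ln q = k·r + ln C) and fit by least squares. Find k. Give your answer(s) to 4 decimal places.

k = -0.4034

With ln qᵢ as the transformed response and rᵢ as the regressor:
Σr = 18.0000, Σ(r)² = 88.0000, Σln q = -4.3286, Σr·ln q = -24.9415.
Equations: 88.0000·k + 18.0000·ln C = -24.9415;  18.0000·k + 5·ln C = -4.3286.
Solving (det = 116.0000): k = -0.40339, ln C = 0.58647.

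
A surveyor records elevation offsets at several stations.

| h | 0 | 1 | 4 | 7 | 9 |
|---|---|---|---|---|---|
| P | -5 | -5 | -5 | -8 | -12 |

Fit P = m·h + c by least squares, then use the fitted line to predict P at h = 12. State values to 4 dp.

Normal-equation sums: Σh·h = 147, Σh = 21, Σ1 = 5.
Right-hand side: Σh·P = -189, ΣP = -35.
Eliminating c: 5·(row 1) − 21·(row 2) gives 294·m = 5·(-189) − 21·(-35) = -210, so m = -5/7.
Then c = ((-35) − 21·(-5/7))/5 = -4.
At h = 12: P̂ = (-5/7)·(12) + (-4)·(1) = -88/7.

P̂ = -12.5714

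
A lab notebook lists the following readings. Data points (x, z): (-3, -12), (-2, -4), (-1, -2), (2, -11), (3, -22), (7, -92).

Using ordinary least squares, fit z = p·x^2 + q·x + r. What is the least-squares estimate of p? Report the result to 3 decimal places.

Sums needed: Σx^2·x^2 = 2596, Σx^2·x = 342, Σx^2 = 76, Σx·x = 76, Σx = 6, Σ1 = 6.
For Mᵀz: Σx^2·z = -4876, Σx·z = -686, Σz = -143.
Normal equations: [[2596, 342, 76]; [342, 76, 6]; [76, 6, 6]]·[p, q, r]ᵀ = [-4876, -686, -143]ᵀ.
Row-reducing yields p = -653/406, q = -334/203, r = -737/406.

p = -1.608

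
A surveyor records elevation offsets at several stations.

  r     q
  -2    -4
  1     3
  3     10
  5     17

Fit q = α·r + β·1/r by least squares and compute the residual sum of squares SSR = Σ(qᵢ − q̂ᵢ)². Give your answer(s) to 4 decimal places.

SSR = 5.4945

Compute the Gram sums: Σr·r = 39, Σr·1/r = 4, Σ1/r·1/r = 1261/900.
Moment sums: Σr·q = 126, Σ1/r·q = 176/15.
XᵀX·[α, β]ᵀ = Xᵀq becomes [[39, 4]; [4, 1261/900]]·[α, β]ᵀ = [126, 176/15]ᵀ.
det = 39·(1261/900) − 4² = 11593/300.
α = (126·(1261/900) − 4·(176/15))/(11593/300) = 38882/11593; β = (39·(176/15) − 4·126)/(11593/300) = -13920/11593.
Residuals: 24432/11593, 9817/11593, 3924/11593, 5455/11593; SSR = 63698/11593.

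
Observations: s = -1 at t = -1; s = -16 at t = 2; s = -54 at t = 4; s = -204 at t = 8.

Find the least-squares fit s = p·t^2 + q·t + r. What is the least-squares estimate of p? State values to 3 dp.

Compute the Gram sums: Σt^2·t^2 = 4369, Σt^2·t = 583, Σt^2 = 85, Σt·t = 85, Σt = 13, Σ1 = 4.
Right-hand side: Σt^2·s = -13985, Σt·s = -1879, Σs = -275.
So XᵀX·[p, q, r]ᵀ = Xᵀs: [[4369, 583, 85]; [583, 85, 13]; [85, 13, 4]]·[p, q, r]ᵀ = [-13985, -1879, -275]ᵀ.
Inverting the 3×3 Gram matrix, [p, q, r]ᵀ = [-15271/5154, -3069/1718, 47/2577]ᵀ.

p = -2.963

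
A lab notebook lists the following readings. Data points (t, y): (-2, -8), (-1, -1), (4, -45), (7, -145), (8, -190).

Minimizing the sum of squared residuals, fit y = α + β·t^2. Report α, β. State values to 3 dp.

The normal system XᵀX·[α, β]ᵀ = Xᵀy is [[5, 134]; [134, 6770]]·[α, β]ᵀ = [-389, -20018]ᵀ.
Eliminating β: 6770·(row 1) − 134·(row 2) gives 15894·α = 6770·(-389) − 134·(-20018) = 48882, so α = 8147/2649.
Then β = ((-20018) − 134·(8147/2649))/6770 = -7994/2649.

α = 3.076, β = -3.018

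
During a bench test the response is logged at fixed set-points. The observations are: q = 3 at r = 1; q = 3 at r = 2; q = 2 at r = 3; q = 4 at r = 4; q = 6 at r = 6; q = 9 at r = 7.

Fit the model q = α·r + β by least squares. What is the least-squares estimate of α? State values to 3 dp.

Compute the Gram sums: Σr·r = 115, Σr = 23, Σ1 = 6.
For Xᵀq: Σr·q = 130, Σq = 27.
Normal equations: [[115, 23]; [23, 6]]·[α, β]ᵀ = [130, 27]ᵀ.
Determinant 115·6 − 23² = 161.
α = (130·6 − 23·27)/161 = 159/161; β = (115·27 − 23·130)/161 = 5/7.

α = 0.988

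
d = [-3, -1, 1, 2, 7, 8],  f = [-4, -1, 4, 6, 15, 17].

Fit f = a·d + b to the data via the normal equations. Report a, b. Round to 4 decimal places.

Normal-equation sums: Σd·d = 128, Σd = 14, Σ1 = 6.
For Xᵀf: Σd·f = 270, Σf = 37.
So XᵀX·[a, b]ᵀ = Xᵀf: [[128, 14]; [14, 6]]·[a, b]ᵀ = [270, 37]ᵀ.
Eliminating b: 6·(row 1) − 14·(row 2) gives 572·a = 6·270 − 14·37 = 1102, so a = 551/286.
Then b = (37 − 14·(551/286))/6 = 239/143.

a = 1.9266, b = 1.6713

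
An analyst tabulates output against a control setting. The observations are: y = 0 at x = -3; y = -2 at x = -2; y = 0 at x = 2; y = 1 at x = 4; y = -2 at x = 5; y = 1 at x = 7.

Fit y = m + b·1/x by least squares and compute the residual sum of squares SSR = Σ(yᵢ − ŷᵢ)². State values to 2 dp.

Sums needed: Σ1 = 6, Σ1/x = 109/420, Σ1/x·1/x = 129481/176400.
And Σy = -2, Σ1/x·y = 139/140.
So MᵀM·[m, b]ᵀ = Mᵀy: [[6, 109/420]; [109/420, 129481/176400]]·[m, b]ᵀ = [-2, 139/140]ᵀ.
Determinant 6·(129481/176400) − (109/420)² = 153001/35280.
m = ((-2)·(129481/176400) − (109/420)·(139/140))/(153001/35280) = -60883/153001; b = (6·(139/140) − (109/420)·(-2))/(153001/35280) = 228480/153001.
Residuals: 137043/153001, -130879/153001, -53357/153001, 156764/153001, -290815/153001, 181244/153001; SSR = 1181396/153001.

SSR = 7.72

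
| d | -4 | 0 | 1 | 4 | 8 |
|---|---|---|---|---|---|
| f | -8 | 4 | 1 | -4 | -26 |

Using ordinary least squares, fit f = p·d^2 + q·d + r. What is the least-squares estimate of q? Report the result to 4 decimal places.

The normal equations are: 4609·p + 513·q + 97·r = -1855;  513·p + 97·q + 9·r = -191;  97·p + 9·q + 5·r = -33.
Inverting the 3×3 Gram matrix, [p, q, r]ᵀ = [-16757/33076, 16309/33076, 19357/8269]ᵀ.

q = 0.4931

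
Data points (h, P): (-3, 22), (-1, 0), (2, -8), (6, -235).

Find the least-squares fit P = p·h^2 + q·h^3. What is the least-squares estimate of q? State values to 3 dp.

q = -1.001

The normal equations are: 1394·p + 7564·q = -8294;  7564·p + 47450·q = -51418.
Eliminating q: 47450·(row 1) − 7564·(row 2) gives 8931204·p = 47450·(-8294) − 7564·(-51418) = -4624548, so p = -385379/744267.
Then q = ((-51418) − 7564·(-385379/744267))/47450 = -745073/744267.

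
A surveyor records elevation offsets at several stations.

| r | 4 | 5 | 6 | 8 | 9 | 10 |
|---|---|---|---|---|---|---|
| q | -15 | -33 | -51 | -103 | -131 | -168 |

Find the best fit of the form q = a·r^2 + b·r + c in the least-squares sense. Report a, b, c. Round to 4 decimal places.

a = -1.8214, b = 0.2500, c = 12.5000

MᵀM·[a, b, c]ᵀ = Mᵀq reads: 22834·a + 2646·b + 322·c = -36904;  2646·a + 322·b + 42·c = -4214;  322·a + 42·b + 6·c = -501.
Inverting the 3×3 Gram matrix, [a, b, c]ᵀ = [-51/28, 1/4, 25/2]ᵀ.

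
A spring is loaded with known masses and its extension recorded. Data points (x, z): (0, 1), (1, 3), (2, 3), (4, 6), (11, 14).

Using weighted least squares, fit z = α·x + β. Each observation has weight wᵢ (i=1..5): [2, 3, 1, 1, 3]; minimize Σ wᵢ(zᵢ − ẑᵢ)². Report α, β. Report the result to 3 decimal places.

Entries of AᵀWA: Σwᵢ·x·x = 386, Σwᵢ·x = 42, Σwᵢ·1 = 10.
Moment sums: Σwᵢ·x·z = 501, Σwᵢ·z = 62.
So AᵀWA·[α, β]ᵀ = AᵀWz: [[386, 42]; [42, 10]]·[α, β]ᵀ = [501, 62]ᵀ.
Eliminating β: 10·(row 1) − 42·(row 2) gives 2096·α = 10·501 − 42·62 = 2406, so α = 1203/1048.
Then β = (62 − 42·(1203/1048))/10 = 1445/1048.

α = 1.148, β = 1.379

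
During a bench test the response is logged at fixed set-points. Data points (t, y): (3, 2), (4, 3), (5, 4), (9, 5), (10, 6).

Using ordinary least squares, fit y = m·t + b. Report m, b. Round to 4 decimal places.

Normal-equation sums: Σt·t = 231, Σt = 31, Σ1 = 5.
For Aᵀy: Σt·y = 143, Σy = 20.
Δ = 231·5 − 31² = 194.
m = (143·5 − 31·20)/194 = 95/194; b = (231·20 − 31·143)/194 = 187/194.

m = 0.4897, b = 0.9639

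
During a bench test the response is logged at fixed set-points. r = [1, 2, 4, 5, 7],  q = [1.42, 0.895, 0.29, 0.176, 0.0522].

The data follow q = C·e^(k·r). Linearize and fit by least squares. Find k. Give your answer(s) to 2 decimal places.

Taking logs, ln q = k·r + ln C, so regress ln q on r.
Σr = 19.0000, Σ(r)² = 95.0000, Σln q = -5.6881, Σr·ln q = -34.1778.
Equations: 95.0000·k + 19.0000·ln C = -34.1778;  19.0000·k + 5·ln C = -5.6881.
Slope k = (n·Σr·ln q − Σr·Σln q)/(n·Σ(r)² − (Σr)²) = (5·-34.1778 − 19.0000·-5.6881)/114.0000 = -0.55101; ln C = (Σln q − k·Σr)/n = 0.95622.

k = -0.55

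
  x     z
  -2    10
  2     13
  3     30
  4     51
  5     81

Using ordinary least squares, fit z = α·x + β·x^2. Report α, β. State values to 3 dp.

Forming AᵀA = [[58, 216]; [216, 994]] and Aᵀz = [705, 3203]ᵀ gives AᵀA·[α, β]ᵀ = Aᵀz.
Eliminating β: 994·(row 1) − 216·(row 2) gives 10996·α = 994·705 − 216·3203 = 8922, so α = 4461/5498.
Then β = (3203 − 216·(4461/5498))/994 = 16747/5498.

α = 0.811, β = 3.046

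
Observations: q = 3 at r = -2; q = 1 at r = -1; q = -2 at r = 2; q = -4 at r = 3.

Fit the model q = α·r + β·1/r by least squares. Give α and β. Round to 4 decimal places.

From the data, Σr·r = 18, Σr·1/r = 4, Σ1/r·1/r = 29/18.
And Σr·q = -23, Σ1/r·q = -29/6.
Determinant 18·(29/18) − 4² = 13.
α = ((-23)·(29/18) − 4·(-29/6))/13 = -319/234; β = (18·(-29/6) − 4·(-23))/13 = 5/13.

α = -1.3632, β = 0.3846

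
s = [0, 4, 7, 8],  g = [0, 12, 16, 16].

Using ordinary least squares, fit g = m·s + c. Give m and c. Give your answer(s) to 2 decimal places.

m = 2.04, c = 1.32

The normal equations are: 129·m + 19·c = 288;  19·m + 4·c = 44.
Eliminating c: 4·(row 1) − 19·(row 2) gives 155·m = 4·288 − 19·44 = 316, so m = 316/155.
Then c = (44 − 19·(316/155))/4 = 204/155.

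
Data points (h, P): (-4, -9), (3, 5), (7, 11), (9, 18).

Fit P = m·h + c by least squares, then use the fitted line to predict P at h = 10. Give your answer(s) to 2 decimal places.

With design matrix X, XᵀX = [[155, 15]; [15, 4]] and XᵀP = [290, 25]ᵀ.
det = 155·4 − 15² = 395.
m = (290·4 − 15·25)/395 = 157/79; c = (155·25 − 15·290)/395 = -95/79.
At h = 10: P̂ = (157/79)·(10) + (-95/79)·(1) = 1475/79.

P̂ = 18.67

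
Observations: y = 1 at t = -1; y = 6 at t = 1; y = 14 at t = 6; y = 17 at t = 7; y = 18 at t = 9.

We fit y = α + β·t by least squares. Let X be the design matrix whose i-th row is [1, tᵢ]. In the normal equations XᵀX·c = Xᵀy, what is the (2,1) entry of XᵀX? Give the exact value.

Row 2 ↔ basis t, column 1 ↔ basis 1, so (XᵀX)_{2,1} = Σᵢ t = (-1)·(1) + (1)·(1) + (6)·(1) + (7)·(1) + (9)·(1) = 22.

22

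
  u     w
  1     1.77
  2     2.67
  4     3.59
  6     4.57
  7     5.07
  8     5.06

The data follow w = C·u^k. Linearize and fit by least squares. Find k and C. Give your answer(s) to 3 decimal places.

k = 0.513, C = 1.805

With ln wᵢ as the transformed response and ln uᵢ as the regressor:
Σln u = 7.8966, Σ(ln u)² = 13.7233, Σln w = 7.5954, Σln u·ln w = 11.7056.
Equations: 13.7233·k + 7.8966·ln C = 11.7056;  7.8966·k + 6·ln C = 7.5954.
Slope k = (n·Σln u·ln w − Σln u·Σln w)/(n·Σ(ln u)² − (Σln u)²) = (6·11.7056 − 7.8966·7.5954)/19.9843 = 0.51321; ln C = (Σln w − k·Σln u)/n = 0.59048, so C = exp(0.59048) = 1.80485.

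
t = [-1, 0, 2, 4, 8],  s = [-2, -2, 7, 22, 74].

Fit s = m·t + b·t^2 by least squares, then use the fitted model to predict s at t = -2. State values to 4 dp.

ŝ = -0.0965

The normal equations are: 85·m + 583·b = 696;  583·m + 4369·b = 5114.
Δ = 85·4369 − 583² = 31476.
m = (696·4369 − 583·5114)/31476 = 29681/15738; b = (85·5114 − 583·696)/31476 = 14461/15738.
At t = -2: ŝ = (29681/15738)·(-2) + (14461/15738)·(4) = -253/2623.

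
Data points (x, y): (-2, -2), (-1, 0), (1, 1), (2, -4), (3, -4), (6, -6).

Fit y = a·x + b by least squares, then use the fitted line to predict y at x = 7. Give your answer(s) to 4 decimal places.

From the data, Σx·x = 55, Σx = 9, Σ1 = 6.
For Aᵀy: Σx·y = -51, Σy = -15.
Normal equations: [[55, 9]; [9, 6]]·[a, b]ᵀ = [-51, -15]ᵀ.
Eliminating b: 6·(row 1) − 9·(row 2) gives 249·a = 6·(-51) − 9·(-15) = -171, so a = -57/83.
Then b = ((-15) − 9·(-57/83))/6 = -122/83.
At x = 7: ŷ = (-57/83)·(7) + (-122/83)·(1) = -521/83.

ŷ = -6.2771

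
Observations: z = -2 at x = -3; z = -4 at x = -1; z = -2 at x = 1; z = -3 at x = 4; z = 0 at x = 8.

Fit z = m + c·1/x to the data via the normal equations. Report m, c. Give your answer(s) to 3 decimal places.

Setting ∂/∂m … = 0 gives: 5·m + (1/24)·c = -11;  (1/24)·m + (1261/576)·c = 23/12.
(Σ1 = 5, Σ1/x = 1/24, Σ1/x·1/x = 1261/576, Σz = -11, Σ1/x·z = 23/12.)
Determinant 5·(1261/576) − (1/24)² = 197/18.
m = ((-11)·(1261/576) − (1/24)·(23/12))/(197/18) = -13917/6304; c = (5·(23/12) − (1/24)·(-11))/(197/18) = 723/788.

m = -2.208, c = 0.918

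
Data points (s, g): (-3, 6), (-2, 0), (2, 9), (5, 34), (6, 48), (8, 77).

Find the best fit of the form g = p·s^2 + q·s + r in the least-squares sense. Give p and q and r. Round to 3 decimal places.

With design matrix M, MᵀM = [[6130, 826, 142]; [826, 142, 16]; [142, 16, 6]] and Mᵀg = [7596, 1074, 174]ᵀ.
Solving the 3×3 system (Gaussian elimination) gives p = 18152/18745, q = 33367/18745, r = 25029/18745.

p = 0.968, q = 1.780, r = 1.335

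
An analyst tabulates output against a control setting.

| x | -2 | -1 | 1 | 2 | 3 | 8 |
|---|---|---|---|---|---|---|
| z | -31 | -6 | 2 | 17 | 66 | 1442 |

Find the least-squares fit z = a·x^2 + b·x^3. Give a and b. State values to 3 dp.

a = -1.769, b = 3.038

Forming AᵀA = [[4211, 33011]; [33011, 263003]] and Aᵀz = [92822, 740478]ᵀ gives AᵀA·[a, b]ᵀ = Aᵀz.
det = 4211·263003 − 33011² = 17779512.
a = (92822·263003 − 33011·740478)/17779512 = -3931849/2222439; b = (4211·740478 − 33011·92822)/17779512 = 6750727/2222439.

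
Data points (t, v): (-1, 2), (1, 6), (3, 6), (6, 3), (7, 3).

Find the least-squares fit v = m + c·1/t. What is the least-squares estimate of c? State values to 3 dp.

The normal system XᵀX·[m, c]ᵀ = Xᵀv is [[5, 9/14]; [9/14, 3809/1764]]·[m, c]ᵀ = [20, 97/14]ᵀ.
Determinant 5·(3809/1764) − (9/14)² = 4579/441.
m = (20·(3809/1764) − (9/14)·(97/14))/(4579/441) = 68323/18316; c = (5·(97/14) − (9/14)·20)/(4579/441) = 19215/9158.

c = 2.098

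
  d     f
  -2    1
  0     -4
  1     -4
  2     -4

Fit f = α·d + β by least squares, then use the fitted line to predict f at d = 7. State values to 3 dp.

Entries of AᵀA: Σd·d = 9, Σd = 1, Σ1 = 4.
And Σd·f = -14, Σf = -11.
Normal equations: [[9, 1]; [1, 4]]·[α, β]ᵀ = [-14, -11]ᵀ.
det = 9·4 − 1² = 35.
α = ((-14)·4 − 1·(-11))/35 = -9/7; β = (9·(-11) − 1·(-14))/35 = -17/7.
At d = 7: f̂ = (-9/7)·(7) + (-17/7)·(1) = -80/7.

f̂ = -11.429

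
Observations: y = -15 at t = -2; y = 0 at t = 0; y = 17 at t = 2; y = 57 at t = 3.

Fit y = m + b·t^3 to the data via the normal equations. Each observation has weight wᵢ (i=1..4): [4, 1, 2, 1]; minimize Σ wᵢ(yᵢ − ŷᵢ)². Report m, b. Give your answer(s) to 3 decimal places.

m = 1.059, b = 2.048

Forming XᵀWX = [[8, 11]; [11, 1113]] and XᵀWy = [31, 2291]ᵀ gives XᵀWX·[m, b]ᵀ = XᵀWy.
Eliminating b: 1113·(row 1) − 11·(row 2) gives 8783·m = 1113·31 − 11·2291 = 9302, so m = 9302/8783.
Then b = (2291 − 11·(9302/8783))/1113 = 17987/8783.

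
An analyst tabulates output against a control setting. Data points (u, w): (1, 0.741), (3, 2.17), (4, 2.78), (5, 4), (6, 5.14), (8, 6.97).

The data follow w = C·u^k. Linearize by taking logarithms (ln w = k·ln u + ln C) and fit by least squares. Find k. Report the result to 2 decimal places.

k = 1.08

With ln wᵢ as the transformed response and ln uᵢ as the regressor:
Σln u = 7.9655, Σ(ln u)² = 13.2535, Σln w = 6.4624, Σln u·ln w = 11.4704.
Equations: 13.2535·k + 7.9655·ln C = 11.4704;  7.9655·k + 6·ln C = 6.4624.
Δ = 13.2535·6 − (7.9655)² = 16.0713; k = (11.4704·6 − 7.9655·6.4624)/16.0713 = 1.07931, ln C = (13.2535·6.4624 − 7.9655·11.4704)/16.0713 = -0.35581.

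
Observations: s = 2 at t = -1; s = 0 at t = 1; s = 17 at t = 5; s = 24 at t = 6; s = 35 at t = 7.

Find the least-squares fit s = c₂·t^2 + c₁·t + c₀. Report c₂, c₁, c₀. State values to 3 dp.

The normal system AᵀA·[c₂, c₁, c₀]ᵀ = Aᵀs is [[4324, 684, 112]; [684, 112, 18]; [112, 18, 5]]·[c₂, c₁, c₀]ᵀ = [3006, 472, 78]ᵀ.
Solving the 3×3 system (Gaussian elimination) gives c₂ = 3579/4268, c₁ = -4003/4268, c₀ = 411/2134.

c₂ = 0.839, c₁ = -0.938, c₀ = 0.193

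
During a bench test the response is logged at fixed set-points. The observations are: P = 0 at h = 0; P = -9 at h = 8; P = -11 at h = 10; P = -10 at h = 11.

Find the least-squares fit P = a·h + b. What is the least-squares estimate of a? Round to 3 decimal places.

a = -0.997

Setting ∂/∂a … = 0 gives: 285·a + 29·b = -292;  29·a + 4·b = -30.
Eliminating b: 4·(row 1) − 29·(row 2) gives 299·a = 4·(-292) − 29·(-30) = -298, so a = -298/299.
Then b = ((-30) − 29·(-298/299))/4 = -82/299.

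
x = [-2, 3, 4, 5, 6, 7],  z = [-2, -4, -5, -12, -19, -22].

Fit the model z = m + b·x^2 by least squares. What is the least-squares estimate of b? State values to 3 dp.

b = -0.483

From the data, Σ1 = 6, Σx^2 = 139, Σx^2·x^2 = 4675.
Right-hand side: Σz = -64, Σx^2·z = -2186.
MᵀM·[m, b]ᵀ = Mᵀz becomes [[6, 139]; [139, 4675]]·[m, b]ᵀ = [-64, -2186]ᵀ.
Eliminating b: 4675·(row 1) − 139·(row 2) gives 8729·m = 4675·(-64) − 139·(-2186) = 4654, so m = 4654/8729.
Then b = ((-2186) − 139·(4654/8729))/4675 = -4220/8729.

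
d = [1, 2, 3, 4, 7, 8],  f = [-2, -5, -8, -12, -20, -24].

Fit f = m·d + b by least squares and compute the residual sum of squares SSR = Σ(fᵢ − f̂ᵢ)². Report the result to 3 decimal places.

The normal equations are: 143·m + 25·b = -416;  25·m + 6·b = -71.
(Σd·d = 143, Σd = 25, Σ1 = 6, Σd·f = -416, Σf = -71.)
Δ = 143·6 − 25² = 233.
m = ((-416)·6 − 25·(-71))/233 = -721/233; b = (143·(-71) − 25·(-416))/233 = 247/233.
Residuals: 8/233, 30/233, 52/233, -159/233, 140/233, -71/233; SSR = 230/233.

SSR = 0.987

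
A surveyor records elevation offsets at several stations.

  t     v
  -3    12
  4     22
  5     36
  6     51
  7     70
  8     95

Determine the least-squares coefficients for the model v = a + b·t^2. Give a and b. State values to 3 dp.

Compute the Gram sums: Σ1 = 6, Σt^2 = 199, Σt^2·t^2 = 8755.
Right-hand side: Σv = 286, Σt^2·v = 12706.
Normal equations: [[6, 199]; [199, 8755]]·[a, b]ᵀ = [286, 12706]ᵀ.
Δ = 6·8755 − 199² = 12929.
a = (286·8755 − 199·12706)/12929 = -24564/12929; b = (6·12706 − 199·286)/12929 = 19322/12929.

a = -1.900, b = 1.494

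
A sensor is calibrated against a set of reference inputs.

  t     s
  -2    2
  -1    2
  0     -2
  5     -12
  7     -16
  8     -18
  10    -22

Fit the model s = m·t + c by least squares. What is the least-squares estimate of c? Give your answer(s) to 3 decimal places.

Sums needed: Σt·t = 243, Σt = 27, Σ1 = 7.
Right-hand side: Σt·s = -542, Σs = -66.
XᵀX·[m, c]ᵀ = Xᵀs becomes [[243, 27]; [27, 7]]·[m, c]ᵀ = [-542, -66]ᵀ.
Eliminating c: 7·(row 1) − 27·(row 2) gives 972·m = 7·(-542) − 27·(-66) = -2012, so m = -503/243.
Then c = ((-66) − 27·(-503/243))/7 = -13/9.

c = -1.444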